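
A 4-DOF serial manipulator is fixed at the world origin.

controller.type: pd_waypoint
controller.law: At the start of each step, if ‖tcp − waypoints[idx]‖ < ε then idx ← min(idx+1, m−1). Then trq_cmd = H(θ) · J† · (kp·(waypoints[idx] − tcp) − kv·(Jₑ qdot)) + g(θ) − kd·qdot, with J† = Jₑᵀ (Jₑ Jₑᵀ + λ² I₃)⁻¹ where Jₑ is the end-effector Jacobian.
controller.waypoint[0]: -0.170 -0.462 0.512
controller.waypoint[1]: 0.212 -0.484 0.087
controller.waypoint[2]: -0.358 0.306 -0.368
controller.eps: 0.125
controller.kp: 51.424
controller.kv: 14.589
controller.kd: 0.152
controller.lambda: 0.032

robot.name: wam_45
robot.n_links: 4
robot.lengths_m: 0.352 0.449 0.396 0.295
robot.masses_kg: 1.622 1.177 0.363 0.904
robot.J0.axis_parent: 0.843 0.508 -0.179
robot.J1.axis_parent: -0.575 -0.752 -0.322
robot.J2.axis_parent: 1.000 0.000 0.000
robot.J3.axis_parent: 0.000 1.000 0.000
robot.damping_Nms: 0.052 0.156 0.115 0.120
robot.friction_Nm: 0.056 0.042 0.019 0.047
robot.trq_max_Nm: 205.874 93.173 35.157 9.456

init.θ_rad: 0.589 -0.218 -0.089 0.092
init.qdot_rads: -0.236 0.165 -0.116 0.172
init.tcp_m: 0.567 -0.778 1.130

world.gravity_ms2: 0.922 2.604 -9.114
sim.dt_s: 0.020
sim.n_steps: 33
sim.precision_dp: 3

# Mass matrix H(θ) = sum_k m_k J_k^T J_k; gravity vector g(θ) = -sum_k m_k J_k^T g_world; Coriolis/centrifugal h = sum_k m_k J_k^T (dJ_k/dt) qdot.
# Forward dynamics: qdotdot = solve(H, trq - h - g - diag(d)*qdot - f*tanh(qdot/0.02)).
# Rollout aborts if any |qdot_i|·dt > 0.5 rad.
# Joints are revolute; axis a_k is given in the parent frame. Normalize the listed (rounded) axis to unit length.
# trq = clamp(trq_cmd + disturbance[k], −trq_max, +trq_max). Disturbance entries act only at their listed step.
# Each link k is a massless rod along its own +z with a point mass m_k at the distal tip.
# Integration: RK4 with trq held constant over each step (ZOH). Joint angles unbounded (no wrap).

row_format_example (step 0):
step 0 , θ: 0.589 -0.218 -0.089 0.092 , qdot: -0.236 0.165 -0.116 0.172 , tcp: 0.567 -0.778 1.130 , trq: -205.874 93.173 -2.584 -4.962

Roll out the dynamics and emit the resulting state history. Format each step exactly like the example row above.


step 1 , θ: 0.543 -0.230 -0.023 0.131 , qdot: -4.390 -1.413 6.728 3.507 , tcp: 0.560 -0.771 1.136 , trq: -205.874 93.173 -5.392 -3.980
step 2 , θ: 0.417 -0.272 0.175 0.220 , qdot: -8.138 -2.756 12.872 4.734 , tcp: 0.539 -0.758 1.131 , trq: -64.391 31.650 3.496 -2.557
step 3 , θ: 0.246 -0.331 0.444 0.283 , qdot: -8.871 -3.093 13.852 1.440 , tcp: 0.497 -0.727 1.107 , trq: 36.321 -10.388 4.887 -1.603
step 4 , θ: 0.080 -0.387 0.700 0.283 , qdot: -7.718 -2.540 11.787 -1.094 , tcp: 0.442 -0.684 1.070 , trq: 61.593 -20.499 1.784 -1.113
step 5 , θ: -0.060 -0.431 0.912 0.250 , qdot: -6.369 -1.881 9.598 -2.059 , tcp: 0.383 -0.639 1.030 , trq: 64.172 -20.757 -1.929 -0.671
step 6 , θ: -0.175 -0.463 1.086 0.207 , qdot: -5.166 -1.305 7.833 -2.282 , tcp: 0.328 -0.597 0.989 , trq: 59.449 -18.131 -4.979 -0.254
step 7 , θ: -0.268 -0.484 1.228 0.162 , qdot: -4.148 -0.834 6.478 -2.240 , tcp: 0.276 -0.560 0.950 , trq: 52.600 -14.893 -7.201 0.082
step 8 , θ: -0.342 -0.497 1.347 0.118 , qdot: -3.298 -0.460 5.435 -2.129 , tcp: 0.230 -0.529 0.913 , trq: 45.613 -11.825 -8.723 0.322
step 9 , θ: -0.401 -0.503 1.447 0.077 , qdot: -2.589 -0.166 4.617 -2.014 , tcp: 0.189 -0.503 0.878 , trq: 39.243 -9.167 -9.715 0.474
step 10 , θ: -0.446 -0.504 1.533 0.038 , qdot: -1.998 0.061 3.962 -1.913 , tcp: 0.153 -0.483 0.846 , trq: 33.717 -6.955 -10.321 0.556
step 11 , θ: -0.481 -0.501 1.606 0.001 , qdot: -1.508 0.228 3.426 -1.830 , tcp: 0.121 -0.467 0.816 , trq: 29.044 -5.151 -10.648 0.583
step 12 , θ: -0.507 -0.495 1.670 -0.035 , qdot: -1.098 0.358 2.981 -1.746 , tcp: 0.092 -0.454 0.789 , trq: 25.131 -3.692 -10.778 0.568
step 13 , θ: -0.526 -0.486 1.726 -0.069 , qdot: -0.756 0.460 2.607 -1.657 , tcp: 0.066 -0.444 0.763 , trq: 21.860 -2.519 -10.769 0.523
step 14 , θ: -0.538 -0.476 1.775 -0.101 , qdot: -0.469 0.540 2.289 -1.565 , tcp: 0.044 -0.437 0.740 , trq: 19.116 -1.577 -10.664 0.459
step 15 , θ: -0.545 -0.465 1.818 -0.131 , qdot: -0.230 0.604 2.015 -1.470 , tcp: 0.024 -0.431 0.719 , trq: 16.802 -0.822 -10.494 0.383
step 16 , θ: -0.548 -0.452 1.856 -0.160 , qdot: -0.031 0.655 1.779 -1.375 , tcp: 0.006 -0.427 0.700 , trq: 14.836 -0.217 -10.283 0.303
step 17 , θ: -0.547 -0.439 1.889 -0.187 , qdot: 0.130 0.691 1.572 -1.284 , tcp: -0.010 -0.424 0.683 , trq: 13.189 0.257 -10.048 0.223
step 18 , θ: -0.543 -0.425 1.919 -0.211 , qdot: 0.261 0.718 1.391 -1.195 , tcp: -0.024 -0.422 0.667 , trq: 11.776 0.636 -9.802 0.147
step 19 , θ: -0.537 -0.410 1.945 -0.234 , qdot: 0.367 0.737 1.231 -1.110 , tcp: -0.036 -0.421 0.652 , trq: 10.549 0.940 -9.554 0.075
step 20 , θ: -0.529 -0.396 1.968 -0.256 , qdot: 0.451 0.751 1.091 -1.028 , tcp: -0.047 -0.421 0.639 , trq: 9.481 1.182 -9.312 0.010
step 21 , θ: -0.519 -0.380 1.989 -0.276 , qdot: 0.516 0.759 0.967 -0.951 , tcp: -0.057 -0.421 0.627 , trq: 8.549 1.373 -9.081 -0.049
step 22 , θ: -0.508 -0.365 2.007 -0.294 , qdot: 0.565 0.762 0.857 -0.878 , tcp: -0.066 -0.422 0.616 , trq: 7.736 1.522 -8.862 -0.101
step 23 , θ: -0.496 -0.350 2.023 -0.311 , qdot: 0.599 0.760 0.760 -0.810 , tcp: -0.074 -0.423 0.607 , trq: 7.028 1.636 -8.658 -0.146
step 24 , θ: -0.484 -0.335 2.038 -0.326 , qdot: 0.622 0.753 0.674 -0.747 , tcp: -0.082 -0.425 0.598 , trq: 6.412 1.719 -8.470 -0.185
step 25 , θ: -0.472 -0.320 2.050 -0.341 , qdot: 0.633 0.742 0.598 -0.688 , tcp: -0.089 -0.426 0.590 , trq: 26.963 -17.174 5.164 5.642
step 26 , θ: -0.460 -0.313 2.066 -0.347 , qdot: 0.548 -0.023 0.920 0.076 , tcp: -0.091 -0.428 0.578 , trq: 20.587 -11.265 1.097 3.762
step 27 , θ: -0.449 -0.319 2.086 -0.340 , qdot: 0.510 -0.556 1.112 0.635 , tcp: -0.086 -0.430 0.560 , trq: 16.080 -6.960 -2.064 2.375
step 28 , θ: -0.439 -0.333 2.109 -0.323 , qdot: 0.513 -0.917 1.186 1.074 , tcp: -0.077 -0.432 0.538 , trq: 12.774 -3.740 -4.402 1.303
step 29 , θ: -0.429 -0.354 2.133 -0.298 , qdot: 0.547 -1.149 1.166 1.412 , tcp: -0.064 -0.434 0.513 , trq: 10.250 -1.299 -6.043 0.468
step 30 , θ: -0.417 -0.378 2.155 -0.267 , qdot: 0.601 -1.287 1.079 1.654 , tcp: -0.050 -0.436 0.486 , trq: 8.216 0.580 -7.123 -0.178
step 31 , θ: -0.404 -0.405 2.175 -0.233 , qdot: 0.667 -1.359 0.951 1.809 , tcp: -0.035 -0.438 0.460 , trq: 6.475 2.057 -7.762 -0.668
step 32 , θ: -0.390 -0.432 2.193 -0.196 , qdot: 0.735 -1.384 0.800 1.885 , tcp: -0.020 -0.439 0.433 , trq: 4.897 3.248 -8.066 -1.029
step 33 , θ: -0.375 -0.460 2.207 -0.158 , qdot: 0.798 -1.377 0.641 1.898 , tcp: -0.005 -0.440 0.408


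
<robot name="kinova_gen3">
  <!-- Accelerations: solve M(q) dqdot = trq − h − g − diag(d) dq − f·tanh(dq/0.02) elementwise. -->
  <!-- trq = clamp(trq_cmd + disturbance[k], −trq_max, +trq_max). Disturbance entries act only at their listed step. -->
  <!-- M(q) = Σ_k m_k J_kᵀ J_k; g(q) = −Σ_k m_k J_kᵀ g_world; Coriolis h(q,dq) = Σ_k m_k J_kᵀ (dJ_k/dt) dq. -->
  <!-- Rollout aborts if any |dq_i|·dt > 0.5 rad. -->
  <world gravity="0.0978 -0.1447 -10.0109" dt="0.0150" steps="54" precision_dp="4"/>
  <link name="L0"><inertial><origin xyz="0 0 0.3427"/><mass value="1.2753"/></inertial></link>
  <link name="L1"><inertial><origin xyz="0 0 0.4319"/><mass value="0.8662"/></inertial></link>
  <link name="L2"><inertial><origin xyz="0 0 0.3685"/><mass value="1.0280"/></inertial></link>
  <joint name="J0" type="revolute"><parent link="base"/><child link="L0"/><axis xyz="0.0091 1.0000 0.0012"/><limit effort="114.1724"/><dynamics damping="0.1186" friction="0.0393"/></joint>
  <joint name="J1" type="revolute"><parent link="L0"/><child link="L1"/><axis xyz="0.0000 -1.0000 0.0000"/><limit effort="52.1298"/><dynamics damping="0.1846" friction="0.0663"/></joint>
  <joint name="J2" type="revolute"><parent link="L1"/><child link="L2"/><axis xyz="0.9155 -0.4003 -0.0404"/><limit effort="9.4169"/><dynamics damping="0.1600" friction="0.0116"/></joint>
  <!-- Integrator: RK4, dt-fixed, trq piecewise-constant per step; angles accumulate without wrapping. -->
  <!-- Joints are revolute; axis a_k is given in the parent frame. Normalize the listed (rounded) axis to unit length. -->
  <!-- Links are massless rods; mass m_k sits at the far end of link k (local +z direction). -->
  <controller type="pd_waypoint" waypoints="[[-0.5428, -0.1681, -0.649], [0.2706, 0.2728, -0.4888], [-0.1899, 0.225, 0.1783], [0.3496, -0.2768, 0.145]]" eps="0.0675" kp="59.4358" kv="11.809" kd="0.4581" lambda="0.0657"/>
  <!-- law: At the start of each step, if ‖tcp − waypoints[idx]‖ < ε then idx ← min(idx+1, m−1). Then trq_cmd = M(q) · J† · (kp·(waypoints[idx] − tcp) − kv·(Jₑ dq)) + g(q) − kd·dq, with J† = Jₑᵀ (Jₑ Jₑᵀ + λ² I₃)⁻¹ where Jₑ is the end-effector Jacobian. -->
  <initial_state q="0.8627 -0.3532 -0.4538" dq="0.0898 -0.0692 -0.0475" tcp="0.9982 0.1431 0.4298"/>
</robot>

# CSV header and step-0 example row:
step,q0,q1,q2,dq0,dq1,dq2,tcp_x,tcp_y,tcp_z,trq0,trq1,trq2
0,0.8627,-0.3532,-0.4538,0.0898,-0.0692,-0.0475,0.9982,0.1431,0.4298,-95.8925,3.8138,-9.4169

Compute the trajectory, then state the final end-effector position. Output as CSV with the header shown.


step,q0,q1,q2,dq0,dq1,dq2,tcp_x,tcp_y,tcp_z,trq0,trq1,trq2
1,0.8156,-0.4271,-0.4500,-6.2208,-9.5197,0.5785,0.9931,0.1424,0.4226,-82.3751,6.3948,-9.4169
2,0.6921,-0.6125,-0.4384,-10.0276,-14.7941,1.0017,0.9737,0.1400,0.4070,-56.3081,-0.4877,-9.4169
3,0.5278,-0.8503,-0.4221,-11.7655,-16.6815,1.1314,0.9379,0.1363,0.3856,-31.2607,-8.4211,-7.9428
4,0.3463,-1.1023,-0.4054,-12.4346,-16.8513,1.0468,0.8881,0.1323,0.3600,-14.7743,-12.8935,-5.6431
5,0.1576,-1.3519,-0.3906,-12.7705,-16.4434,0.9030,0.8284,0.1285,0.3309,-5.5004,-13.8867,-3.5817
6,-0.0361,-1.5942,-0.3782,-13.1091,-15.9041,0.7246,0.7627,0.1250,0.2987,-0.8399,-12.5991,-1.8012
7,-0.2360,-1.8286,-0.3688,-13.6178,-15.3925,0.5042,0.6943,0.1222,0.2637,0.9375,-10.1738,-0.2959
8,-0.4457,-2.0561,-0.3632,-14.4181,-14.9728,0.2095,0.6262,0.1202,0.2265,0.6582,-7.5329,0.9677
9,-0.6704,-2.2783,-0.3629,-15.6379,-14.6909,-0.2154,0.5614,0.1196,0.1877,-1.6903,-5.4701,2.0390
10,-0.9179,-2.4978,-0.3705,-17.4330,-14.6120,-0.8625,0.5033,0.1213,0.1478,-7.2817,-4.8489,2.9835
11,-1.1983,-2.7188,-0.3903,-19.9981,-14.8666,-1.8905,0.4562,0.1265,0.1075,-19.0152,-6.7595,3.8974
12,-1.5254,-2.9483,-0.4300,-23.5494,-15.7269,-3.5896,0.4264,0.1375,0.0678,-23.4101,-4.7566,4.9381
13,-1.9009,-3.1912,-0.5027,-26.2025,-16.6506,-6.2676,0.4225,0.1579,0.0301,74.0994,41.6518,5.6003
14,-2.2245,-3.4050,-0.6063,-16.9982,-11.9685,-7.0557,0.4415,0.1864,-0.0053,88.1153,51.7474,3.7492
15,-2.4055,-3.5457,-0.7017,-7.3634,-6.8527,-5.3286,0.4602,0.2114,-0.0407,71.7086,44.0083,0.6478
16,-2.4626,-3.6184,-0.7660,-0.3494,-2.8589,-3.1069,0.4668,0.2274,-0.0763,57.9679,35.1199,-1.6008
17,-2.4283,-3.6386,-0.7984,4.8974,0.1271,-1.1819,0.4605,0.2353,-0.1120,47.3048,27.8095,-2.6627
18,-2.3241,-3.6207,-0.8051,8.9995,2.2306,0.2824,0.4434,0.2372,-0.1477,38.6589,22.4815,-2.8632
19,-2.1645,-3.5767,-0.7928,12.2945,3.5924,1.3346,0.4175,0.2347,-0.1838,31.3892,18.8734,-2.5857
20,-1.9602,-3.5168,-0.7670,14.9461,4.3677,2.0954,0.3848,0.2291,-0.2204,25.0414,16.5644,-2.1351
21,-1.7204,-3.4486,-0.7311,17.0190,4.7191,2.6901,0.3465,0.2208,-0.2574,19.1391,15.0729,-1.7102
22,-1.4538,-3.3773,-0.6870,18.5240,4.8007,3.2132,0.3032,0.2102,-0.2943,13.1658,13.9203,-1.4202
23,-1.1690,-3.3060,-0.6352,19.4489,4.7394,3.7018,0.2553,0.1971,-0.3300,6.7096,12.7066,-1.2977
24,-0.8749,-3.2362,-0.5764,19.7773,4.6173,4.1354,0.2034,0.1816,-0.3631,-0.2854,11.2067,-1.3168
25,-0.5804,-3.1685,-0.5119,19.5093,4.4664,4.4650,0.1484,0.1638,-0.3921,-7.1503,9.5182,-1.4194
26,-0.2940,-3.1032,-0.4434,18.7127,4.2957,4.6524,0.0918,0.1442,-0.4156,-12.1324,8.2351,-1.5397
27,-0.0218,-3.0401,-0.3732,17.6198,4.1661,4.6852,0.0354,0.1233,-0.4331,-13.5048,8.0153,-1.6205
28,0.2347,-2.9775,-0.3037,16.6074,4.2208,4.5602,-0.0189,0.1021,-0.4450,-12.5266,8.2750,-1.6253
29,0.4780,-2.9121,-0.2371,15.8597,4.5268,4.2857,-0.0698,0.0814,-0.4528,-12.2645,7.5947,-1.5515
30,0.7109,-2.8410,-0.1756,15.2007,4.9631,3.9067,-0.1168,0.0620,-0.4585,-13.6491,5.4713,-1.4277
31,0.9327,-2.7638,-0.1200,14.3794,5.3494,3.4934,-0.1598,0.0445,-0.4643,-15.6279,2.4087,-1.2932
32,1.1404,-2.6819,-0.0705,13.3105,5.5770,3.1049,-0.1996,0.0288,-0.4716,-17.0972,-0.8772,-1.1779
33,1.3306,-2.5979,-0.0264,12.0623,5.6225,2.7711,-0.2365,0.0150,-0.4806,-17.6301,-3.8774,-1.0922
34,1.5015,-2.5144,0.0131,10.7537,5.5108,2.4971,-0.2708,0.0026,-0.4912,-17.2846,-6.3406,-1.0319
35,1.6532,-2.4334,0.0489,9.4836,5.2831,2.2744,-0.3027,-0.0086,-0.5028,-16.2972,-8.2067,-0.9876
36,1.7865,-2.3564,0.0816,8.3110,4.9794,2.0908,-0.3320,-0.0189,-0.5147,-14.9109,-9.5276,-0.9513
37,1.9032,-2.2843,0.1118,7.2606,4.6322,1.9355,-0.3588,-0.0283,-0.5265,-13.3176,-10.4029,-0.9186
38,2.0051,-2.2175,0.1398,6.3355,4.2657,1.8003,-0.3830,-0.0371,-0.5378,-11.6506,-10.9403,-0.8880
39,2.0940,-2.1562,0.1660,5.5281,3.8969,1.6795,-0.4047,-0.0452,-0.5484,-9.9964,-11.2356,-0.8595
40,2.1716,-2.1004,0.1903,4.8262,3.5371,1.5698,-0.4241,-0.0529,-0.5581,-8.4073,-11.3658,-0.8342
41,2.2394,-2.0499,0.2131,4.2165,3.1938,1.4688,-0.4413,-0.0600,-0.5670,-6.9129,-11.3889,-0.8127
42,2.2987,-2.0044,0.2345,3.6870,2.8714,1.3754,-0.4564,-0.0667,-0.5750,-5.5275,-11.3471,-0.7957
43,2.3506,-1.9635,0.2545,3.2265,2.5725,1.2885,-0.4697,-0.0729,-0.5821,-4.2562,-11.2697,-0.7832
44,2.3960,-1.9270,0.2732,2.8257,2.2980,1.2077,-0.4813,-0.0788,-0.5885,-3.0979,-11.1764,-0.7751
45,2.4357,-1.8943,0.2908,2.4764,2.0480,1.1325,-0.4913,-0.0842,-0.5942,-2.0482,-11.0802,-0.7710
46,2.4706,-1.8653,0.3073,2.1718,1.8219,1.0624,-0.5001,-0.0894,-0.5992,-1.1007,-10.9887,-0.7702
47,2.5012,-1.8395,0.3227,1.9060,1.6186,0.9970,-0.5076,-0.0942,-0.6036,-0.2482,-10.9065,-0.7721
48,2.5280,-1.8165,0.3372,1.6740,1.4367,0.9362,-0.5140,-0.0986,-0.6076,0.5171,-10.8356,-0.7762
49,2.5516,-1.7962,0.3508,1.4713,1.2746,0.8795,-0.5196,-0.1029,-0.6111,1.2026,-10.7765,-0.7817
50,2.5724,-1.7781,0.3636,1.2942,1.1307,0.8265,-0.5243,-0.1068,-0.6142,1.8157,-10.7289,-0.7881
51,2.5906,-1.7621,0.3757,1.1396,1.0033,0.7771,-0.5283,-0.1105,-0.6170,-63.6254,1.5216,-1.2432
52,2.5890,-1.7613,0.3781,-1.3497,-0.8813,-0.4469,-0.5266,-0.1113,-0.6187,-50.9383,0.1175,-0.6530
53,2.5541,-1.7852,0.3646,-3.3043,-2.2887,-1.3475,-0.5152,-0.1072,-0.6188,-39.7485,-1.4718,-0.5703
54,2.4932,-1.8268,0.3394,-4.8091,-3.2412,-2.0091,-0.4958,-0.0995,-0.6181,,,
# final tcp position (m): -0.4958 -0.0995 -0.6181


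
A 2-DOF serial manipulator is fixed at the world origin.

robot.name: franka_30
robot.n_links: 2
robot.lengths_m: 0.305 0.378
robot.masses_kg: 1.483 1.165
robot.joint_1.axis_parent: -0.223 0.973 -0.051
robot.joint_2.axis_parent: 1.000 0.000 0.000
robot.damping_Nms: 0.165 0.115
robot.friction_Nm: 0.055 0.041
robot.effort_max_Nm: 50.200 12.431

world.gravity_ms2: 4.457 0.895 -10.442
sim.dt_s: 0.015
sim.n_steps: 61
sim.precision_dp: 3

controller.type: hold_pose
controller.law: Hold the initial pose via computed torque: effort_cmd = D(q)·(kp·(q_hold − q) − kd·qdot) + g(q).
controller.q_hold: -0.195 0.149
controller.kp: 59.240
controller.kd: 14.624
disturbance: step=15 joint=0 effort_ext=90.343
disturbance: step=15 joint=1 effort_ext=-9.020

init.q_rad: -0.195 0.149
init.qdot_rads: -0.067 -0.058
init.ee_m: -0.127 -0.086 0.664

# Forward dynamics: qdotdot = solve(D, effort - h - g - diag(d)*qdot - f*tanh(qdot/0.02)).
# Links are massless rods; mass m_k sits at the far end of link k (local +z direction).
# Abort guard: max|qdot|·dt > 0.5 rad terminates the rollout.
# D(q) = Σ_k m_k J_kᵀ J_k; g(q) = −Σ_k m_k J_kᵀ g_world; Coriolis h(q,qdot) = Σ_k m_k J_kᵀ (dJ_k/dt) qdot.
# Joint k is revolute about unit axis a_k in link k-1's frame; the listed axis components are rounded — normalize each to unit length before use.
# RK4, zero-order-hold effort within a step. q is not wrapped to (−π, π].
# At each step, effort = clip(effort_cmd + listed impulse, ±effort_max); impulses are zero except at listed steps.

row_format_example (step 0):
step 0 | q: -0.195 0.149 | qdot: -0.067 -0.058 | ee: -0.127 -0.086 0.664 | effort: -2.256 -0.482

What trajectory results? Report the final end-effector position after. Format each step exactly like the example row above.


step 1 | q: -0.196 0.148 | qdot: -0.051 -0.041 | ee: -0.128 -0.086 0.664 | effort: -2.357 -0.502
step 2 | q: -0.197 0.148 | qdot: -0.037 -0.027 | ee: -0.128 -0.086 0.663 | effort: -2.443 -0.518
step 3 | q: -0.197 0.147 | qdot: -0.026 -0.016 | ee: -0.128 -0.086 0.663 | effort: -2.517 -0.531
step 4 | q: -0.197 0.147 | qdot: -0.017 -0.009 | ee: -0.129 -0.086 0.663 | effort: -2.579 -0.540
step 5 | q: -0.198 0.147 | qdot: -0.010 -0.004 | ee: -0.129 -0.086 0.663 | effort: -2.630 -0.545
step 6 | q: -0.198 0.147 | qdot: -0.005 -0.001 | ee: -0.129 -0.086 0.663 | effort: -2.670 -0.548
step 7 | q: -0.198 0.147 | qdot: -0.002 0.001 | ee: -0.129 -0.086 0.663 | effort: -2.702 -0.549
step 8 | q: -0.198 0.147 | qdot: 0.001 0.002 | ee: -0.129 -0.086 0.663 | effort: -2.728 -0.549
step 9 | q: -0.198 0.147 | qdot: 0.003 0.003 | ee: -0.129 -0.086 0.663 | effort: -2.748 -0.549
step 10 | q: -0.198 0.147 | qdot: 0.004 0.003 | ee: -0.129 -0.086 0.663 | effort: -2.764 -0.548
step 11 | q: -0.198 0.147 | qdot: 0.005 0.003 | ee: -0.129 -0.086 0.663 | effort: -2.777 -0.548
step 12 | q: -0.197 0.147 | qdot: 0.006 0.003 | ee: -0.129 -0.086 0.663 | effort: -2.788 -0.548
step 13 | q: -0.197 0.147 | qdot: 0.006 0.003 | ee: -0.129 -0.086 0.663 | effort: -2.797 -0.548
step 14 | q: -0.197 0.147 | qdot: 0.007 0.003 | ee: -0.129 -0.086 0.663 | effort: -2.804 -0.547
step 15 | q: -0.197 0.147 | qdot: 0.007 0.003 | ee: -0.129 -0.086 0.663 | effort: 50.200 -9.567
step 16 | q: -0.188 0.145 | qdot: 1.158 -0.346 | ee: -0.123 -0.084 0.665 | effort: -14.899 1.510
step 17 | q: -0.173 0.140 | qdot: 0.895 -0.268 | ee: -0.113 -0.079 0.667 | effort: -13.101 1.213
step 18 | q: -0.161 0.137 | qdot: 0.677 -0.201 | ee: -0.106 -0.076 0.669 | effort: -11.549 0.950
step 19 | q: -0.152 0.134 | qdot: 0.496 -0.144 | ee: -0.100 -0.074 0.670 | effort: -10.212 0.720
step 20 | q: -0.146 0.132 | qdot: 0.348 -0.097 | ee: -0.096 -0.072 0.671 | effort: -9.061 0.520
step 21 | q: -0.142 0.131 | qdot: 0.227 -0.058 | ee: -0.093 -0.071 0.671 | effort: -8.073 0.346
step 22 | q: -0.139 0.131 | qdot: 0.129 -0.026 | ee: -0.091 -0.071 0.672 | effort: -7.225 0.197
step 23 | q: -0.138 0.130 | qdot: 0.050 -0.003 | ee: -0.090 -0.070 0.672 | effort: -6.499 0.072
step 24 | q: -0.138 0.130 | qdot: -0.013 0.013 | ee: -0.090 -0.070 0.672 | effort: -5.885 -0.027
step 25 | q: -0.138 0.131 | qdot: -0.060 0.024 | ee: -0.091 -0.070 0.672 | effort: -5.379 -0.108
step 26 | q: -0.139 0.131 | qdot: -0.096 0.032 | ee: -0.091 -0.071 0.672 | effort: -4.950 -0.175
step 27 | q: -0.141 0.132 | qdot: -0.124 0.038 | ee: -0.092 -0.071 0.671 | effort: -4.585 -0.231
step 28 | q: -0.143 0.132 | qdot: -0.144 0.041 | ee: -0.094 -0.072 0.671 | effort: -4.277 -0.279
step 29 | q: -0.145 0.133 | qdot: -0.157 0.044 | ee: -0.095 -0.072 0.671 | effort: -4.017 -0.319
step 30 | q: -0.148 0.134 | qdot: -0.166 0.045 | ee: -0.097 -0.073 0.671 | effort: -3.797 -0.353
step 31 | q: -0.150 0.134 | qdot: -0.171 0.045 | ee: -0.098 -0.074 0.670 | effort: -3.614 -0.382
step 32 | q: -0.153 0.135 | qdot: -0.172 0.045 | ee: -0.100 -0.074 0.670 | effort: -3.460 -0.406
step 33 | q: -0.155 0.136 | qdot: -0.171 0.044 | ee: -0.102 -0.075 0.670 | effort: -3.332 -0.426
step 34 | q: -0.158 0.136 | qdot: -0.167 0.043 | ee: -0.103 -0.076 0.669 | effort: -3.226 -0.442
step 35 | q: -0.160 0.137 | qdot: -0.163 0.041 | ee: -0.105 -0.076 0.669 | effort: -3.139 -0.456
step 36 | q: -0.163 0.138 | qdot: -0.157 0.040 | ee: -0.106 -0.077 0.669 | effort: -3.068 -0.468
step 37 | q: -0.165 0.138 | qdot: -0.150 0.038 | ee: -0.108 -0.077 0.668 | effort: -3.010 -0.477
step 38 | q: -0.167 0.139 | qdot: -0.143 0.036 | ee: -0.109 -0.078 0.668 | effort: -2.963 -0.485
step 39 | q: -0.169 0.139 | qdot: -0.135 0.034 | ee: -0.111 -0.078 0.668 | effort: -2.926 -0.492
step 40 | q: -0.171 0.140 | qdot: -0.127 0.032 | ee: -0.112 -0.079 0.667 | effort: -2.897 -0.497
step 41 | q: -0.173 0.140 | qdot: -0.119 0.030 | ee: -0.113 -0.079 0.667 | effort: -2.874 -0.502
step 42 | q: -0.175 0.141 | qdot: -0.112 0.028 | ee: -0.114 -0.080 0.667 | effort: -2.857 -0.505
step 43 | q: -0.176 0.141 | qdot: -0.104 0.027 | ee: -0.115 -0.080 0.667 | effort: -2.845 -0.508
step 44 | q: -0.178 0.141 | qdot: -0.097 0.025 | ee: -0.116 -0.081 0.666 | effort: -2.836 -0.511
step 45 | q: -0.179 0.142 | qdot: -0.090 0.024 | ee: -0.117 -0.081 0.666 | effort: -2.831 -0.513
step 46 | q: -0.181 0.142 | qdot: -0.083 0.022 | ee: -0.118 -0.081 0.666 | effort: -2.828 -0.514
step 47 | q: -0.182 0.142 | qdot: -0.076 0.021 | ee: -0.119 -0.082 0.666 | effort: -2.827 -0.516
step 48 | q: -0.183 0.143 | qdot: -0.070 0.020 | ee: -0.119 -0.082 0.666 | effort: -2.827 -0.517
step 49 | q: -0.184 0.143 | qdot: -0.065 0.019 | ee: -0.120 -0.082 0.666 | effort: -2.829 -0.519
step 50 | q: -0.185 0.143 | qdot: -0.059 0.017 | ee: -0.121 -0.082 0.665 | effort: -2.832 -0.520
step 51 | q: -0.186 0.144 | qdot: -0.054 0.017 | ee: -0.121 -0.083 0.665 | effort: -2.835 -0.521
step 52 | q: -0.186 0.144 | qdot: -0.049 0.016 | ee: -0.122 -0.083 0.665 | effort: -2.839 -0.522
step 53 | q: -0.187 0.144 | qdot: -0.045 0.015 | ee: -0.122 -0.083 0.665 | effort: -2.843 -0.523
step 54 | q: -0.188 0.144 | qdot: -0.041 0.014 | ee: -0.123 -0.083 0.665 | effort: -2.847 -0.523
step 55 | q: -0.188 0.144 | qdot: -0.037 0.013 | ee: -0.123 -0.083 0.665 | effort: -2.851 -0.524
step 56 | q: -0.189 0.145 | qdot: -0.034 0.013 | ee: -0.123 -0.083 0.665 | effort: -2.855 -0.525
step 57 | q: -0.189 0.145 | qdot: -0.031 0.012 | ee: -0.124 -0.084 0.665 | effort: -2.859 -0.526
step 58 | q: -0.190 0.145 | qdot: -0.028 0.012 | ee: -0.124 -0.084 0.665 | effort: -2.863 -0.527
step 59 | q: -0.190 0.145 | qdot: -0.026 0.011 | ee: -0.124 -0.084 0.665 | effort: -2.866 -0.528
step 60 | q: -0.191 0.145 | qdot: -0.023 0.011 | ee: -0.124 -0.084 0.664 | effort: -2.869 -0.528
step 61 | q: -0.191 0.145 | qdot: -0.021 0.010 | ee: -0.125 -0.084 0.664
final ee position (m): -0.125 -0.084 0.664


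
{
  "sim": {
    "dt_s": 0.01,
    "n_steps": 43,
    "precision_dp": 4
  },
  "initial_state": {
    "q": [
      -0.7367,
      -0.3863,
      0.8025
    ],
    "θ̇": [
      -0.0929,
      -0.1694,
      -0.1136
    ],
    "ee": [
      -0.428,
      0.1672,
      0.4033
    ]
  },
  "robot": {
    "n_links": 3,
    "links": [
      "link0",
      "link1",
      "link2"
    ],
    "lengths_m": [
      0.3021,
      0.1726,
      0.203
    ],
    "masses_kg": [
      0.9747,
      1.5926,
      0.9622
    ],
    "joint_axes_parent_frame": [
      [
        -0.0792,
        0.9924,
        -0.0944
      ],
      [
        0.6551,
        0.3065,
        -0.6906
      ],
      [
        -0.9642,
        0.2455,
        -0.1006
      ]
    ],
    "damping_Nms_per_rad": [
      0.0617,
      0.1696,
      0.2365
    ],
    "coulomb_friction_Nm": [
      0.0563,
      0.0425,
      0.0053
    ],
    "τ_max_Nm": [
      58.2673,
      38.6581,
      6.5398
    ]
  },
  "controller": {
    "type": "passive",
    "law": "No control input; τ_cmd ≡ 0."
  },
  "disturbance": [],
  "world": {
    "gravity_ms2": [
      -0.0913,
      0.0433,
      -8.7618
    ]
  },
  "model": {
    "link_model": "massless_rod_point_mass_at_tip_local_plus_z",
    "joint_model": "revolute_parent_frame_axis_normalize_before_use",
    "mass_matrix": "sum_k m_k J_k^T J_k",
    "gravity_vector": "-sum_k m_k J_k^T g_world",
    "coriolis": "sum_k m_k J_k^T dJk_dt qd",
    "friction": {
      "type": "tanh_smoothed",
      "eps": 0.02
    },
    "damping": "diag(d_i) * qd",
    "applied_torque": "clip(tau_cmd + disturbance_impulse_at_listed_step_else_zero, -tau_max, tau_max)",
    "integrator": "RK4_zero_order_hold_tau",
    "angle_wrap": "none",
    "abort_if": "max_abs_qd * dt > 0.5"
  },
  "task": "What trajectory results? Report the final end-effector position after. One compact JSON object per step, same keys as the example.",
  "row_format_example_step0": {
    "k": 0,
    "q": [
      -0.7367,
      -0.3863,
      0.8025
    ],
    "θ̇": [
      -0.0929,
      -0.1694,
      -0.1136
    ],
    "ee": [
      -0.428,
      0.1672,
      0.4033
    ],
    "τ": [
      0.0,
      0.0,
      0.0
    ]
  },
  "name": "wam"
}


{"k":1,"q":[-0.7383,-0.3879,0.8029],"\u03b8\u0307":[-0.2334,-0.147,0.1871],"ee":[-0.4287,0.1674,0.4021],"\u03c4":[0.0,0.0,0.0]}
{"k":2,"q":[-0.7414,-0.3893,0.8061],"\u03b8\u0307":[-0.3692,-0.1425,0.451],"ee":[-0.4297,0.1678,0.4002],"\u03c4":[0.0,0.0,0.0]}
{"k":3,"q":[-0.7457,-0.3908,0.8118],"\u03b8\u0307":[-0.5013,-0.1538,0.6819],"ee":[-0.4308,0.1683,0.3974],"\u03c4":[0.0,0.0,0.0]}
{"k":4,"q":[-0.7514,-0.3924,0.8197],"\u03b8\u0307":[-0.6305,-0.1794,0.8825],"ee":[-0.4322,0.1691,0.3939],"\u03c4":[0.0,0.0,0.0]}
{"k":5,"q":[-0.7583,-0.3944,0.8294],"\u03b8\u0307":[-0.7576,-0.2176,1.055],"ee":[-0.4339,0.17,0.3895],"\u03c4":[0.0,0.0,0.0]}
{"k":6,"q":[-0.7665,-0.3968,0.8407],"\u03b8\u0307":[-0.8832,-0.2669,1.2015],"ee":[-0.4358,0.171,0.3843],"\u03c4":[0.0,0.0,0.0]}
{"k":7,"q":[-0.776,-0.3998,0.8533],"\u03b8\u0307":[-1.0079,-0.326,1.3236],"ee":[-0.438,0.1721,0.3783],"\u03c4":[0.0,0.0,0.0]}
{"k":8,"q":[-0.7867,-0.4034,0.8671],"\u03b8\u0307":[-1.1324,-0.3934,1.4224],"ee":[-0.4404,0.1734,0.3715],"\u03c4":[0.0,0.0,0.0]}
{"k":9,"q":[-0.7986,-0.4077,0.8817],"\u03b8\u0307":[-1.2573,-0.4678,1.4989],"ee":[-0.4432,0.1747,0.3639],"\u03c4":[0.0,0.0,0.0]}
{"k":10,"q":[-0.8118,-0.4127,0.897],"\u03b8\u0307":[-1.383,-0.5481,1.5537],"ee":[-0.4462,0.176,0.3554],"\u03c4":[0.0,0.0,0.0]}
{"k":11,"q":[-0.8263,-0.4186,0.9127],"\u03b8\u0307":[-1.5102,-0.6328,1.5871],"ee":[-0.4494,0.1773,0.3461],"\u03c4":[0.0,0.0,0.0]}
{"k":12,"q":[-0.842,-0.4254,0.9286],"\u03b8\u0307":[-1.6393,-0.7207,1.5994],"ee":[-0.4529,0.1787,0.3359],"\u03c4":[0.0,0.0,0.0]}
{"k":13,"q":[-0.8591,-0.4331,0.9446],"\u03b8\u0307":[-1.7708,-0.8103,1.5905],"ee":[-0.4567,0.18,0.3249],"\u03c4":[0.0,0.0,0.0]}
{"k":14,"q":[-0.8775,-0.4416,0.9604],"\u03b8\u0307":[-1.9053,-0.9,1.5603],"ee":[-0.4606,0.1812,0.313],"\u03c4":[0.0,0.0,0.0]}
{"k":15,"q":[-0.8972,-0.451,0.9757],"\u03b8\u0307":[-2.0434,-0.988,1.5089],"ee":[-0.4647,0.1824,0.3002],"\u03c4":[0.0,0.0,0.0]}
{"k":16,"q":[-0.9183,-0.4614,0.9905],"\u03b8\u0307":[-2.1857,-1.0723,1.436],"ee":[-0.4691,0.1834,0.2866],"\u03c4":[0.0,0.0,0.0]}
{"k":17,"q":[-0.9409,-0.4725,1.0044],"\u03b8\u0307":[-2.3327,-1.1506,1.3418],"ee":[-0.4735,0.1843,0.2721],"\u03c4":[0.0,0.0,0.0]}
{"k":18,"q":[-0.965,-0.4843,1.0173],"\u03b8\u0307":[-2.4852,-1.2203,1.2264],"ee":[-0.4782,0.1851,0.2567],"\u03c4":[0.0,0.0,0.0]}
{"k":19,"q":[-0.9907,-0.4968,1.0289],"\u03b8\u0307":[-2.6438,-1.2784,1.09],"ee":[-0.4829,0.1856,0.2404],"\u03c4":[0.0,0.0,0.0]}
{"k":20,"q":[-1.0179,-0.5099,1.039],"\u03b8\u0307":[-2.8091,-1.3218,0.9333],"ee":[-0.4877,0.186,0.2232],"\u03c4":[0.0,0.0,0.0]}
{"k":21,"q":[-1.0469,-0.5232,1.0475],"\u03b8\u0307":[-2.982,-1.3469,0.7572],"ee":[-0.4925,0.1861,0.2052],"\u03c4":[0.0,0.0,0.0]}
{"k":22,"q":[-1.0776,-0.5367,1.0541],"\u03b8\u0307":[-3.163,-1.3501,0.5629],"ee":[-0.4974,0.1859,0.1863],"\u03c4":[0.0,0.0,0.0]}
{"k":23,"q":[-1.1102,-0.5501,1.0587],"\u03b8\u0307":[-3.3528,-1.3273,0.352],"ee":[-0.5022,0.1855,0.1665],"\u03c4":[0.0,0.0,0.0]}
{"k":24,"q":[-1.1447,-0.5632,1.0611],"\u03b8\u0307":[-3.5519,-1.2748,0.1266],"ee":[-0.507,0.1848,0.1458],"\u03c4":[0.0,0.0,0.0]}
{"k":25,"q":[-1.1812,-0.5755,1.0612],"\u03b8\u0307":[-3.7608,-1.1878,-0.1097],"ee":[-0.5117,0.1837,0.1243],"\u03c4":[0.0,0.0,0.0]}
{"k":26,"q":[-1.2199,-0.5868,1.0588],"\u03b8\u0307":[-3.9799,-1.0624,-0.353],"ee":[-0.5162,0.1824,0.102],"\u03c4":[0.0,0.0,0.0]}
{"k":27,"q":[-1.2609,-0.5966,1.0541],"\u03b8\u0307":[-4.2084,-0.8968,-0.6033],"ee":[-0.5206,0.1806,0.0788],"\u03c4":[0.0,0.0,0.0]}
{"k":28,"q":[-1.3041,-0.6046,1.0468],"\u03b8\u0307":[-4.4458,-0.6882,-0.8571],"ee":[-0.5248,0.1784,0.0548],"\u03c4":[0.0,0.0,0.0]}
{"k":29,"q":[-1.3498,-0.6102,1.0369],"\u03b8\u0307":[-4.6912,-0.4349,-1.111],"ee":[-0.5287,0.1758,0.0301],"\u03c4":[0.0,0.0,0.0]}
{"k":30,"q":[-1.398,-0.6131,1.0246],"\u03b8\u0307":[-4.9427,-0.1364,-1.3617],"ee":[-0.5322,0.1727,0.0045],"\u03c4":[0.0,0.0,0.0]}
{"k":31,"q":[-1.4486,-0.6129,1.0097],"\u03b8\u0307":[-5.1937,0.1907,-1.6183],"ee":[-0.5354,0.169,-0.0219],"\u03c4":[0.0,0.0,0.0]}
{"k":32,"q":[-1.5018,-0.6092,0.9922],"\u03b8\u0307":[-5.4449,0.5563,-1.8684],"ee":[-0.5382,0.1648,-0.049],"\u03c4":[0.0,0.0,0.0]}
{"k":33,"q":[-1.5575,-0.6016,0.9723],"\u03b8\u0307":[-5.6941,0.9605,-2.1061],"ee":[-0.5404,0.1598,-0.077],"\u03c4":[0.0,0.0,0.0]}
{"k":34,"q":[-1.6157,-0.5899,0.9501],"\u03b8\u0307":[-5.9368,1.3966,-2.3305],"ee":[-0.542,0.1541,-0.1057],"\u03c4":[0.0,0.0,0.0]}
{"k":35,"q":[-1.6762,-0.5736,0.9258],"\u03b8\u0307":[-6.1682,1.8552,-2.5419],"ee":[-0.5428,0.1475,-0.1352],"\u03c4":[0.0,0.0,0.0]}
{"k":36,"q":[-1.739,-0.5527,0.8993],"\u03b8\u0307":[-6.3828,2.325,-2.7425],"ee":[-0.5426,0.1398,-0.1654],"\u03c4":[0.0,0.0,0.0]}
{"k":37,"q":[-1.8038,-0.5271,0.8709],"\u03b8\u0307":[-6.5752,2.792,-2.9368],"ee":[-0.5414,0.131,-0.1964],"\u03c4":[0.0,0.0,0.0]}
{"k":38,"q":[-1.8704,-0.4969,0.8406],"\u03b8\u0307":[-6.7403,3.2415,-3.131],"ee":[-0.5388,0.1208,-0.2281],"\u03c4":[0.0,0.0,0.0]}
{"k":39,"q":[-1.9385,-0.4624,0.8083],"\u03b8\u0307":[-6.8738,3.6578,-3.3328],"ee":[-0.5345,0.1093,-0.2605],"\u03c4":[0.0,0.0,0.0]}
{"k":40,"q":[-2.0078,-0.4239,0.7739],"\u03b8\u0307":[-6.9726,4.0266,-3.5505],"ee":[-0.5284,0.0963,-0.2934],"\u03c4":[0.0,0.0,0.0]}
{"k":41,"q":[-2.0778,-0.3821,0.7372],"\u03b8\u0307":[-7.0357,4.3354,-3.7914],"ee":[-0.52,0.0817,-0.3267],"\u03c4":[0.0,0.0,0.0]}
{"k":42,"q":[-2.1484,-0.3375,0.698],"\u03b8\u0307":[-7.0637,4.5752,-4.0602],"ee":[-0.5091,0.0655,-0.3602],"\u03c4":[0.0,0.0,0.0]}
{"k":43,"q":[-2.219,-0.2908,0.6559],"\u03b8\u0307":[-7.0594,4.7409,-4.358],"ee":[-0.4954,0.0479,-0.3937]}
{"summary": "final ee position (m): -0.4954 0.0479 -0.3937"}


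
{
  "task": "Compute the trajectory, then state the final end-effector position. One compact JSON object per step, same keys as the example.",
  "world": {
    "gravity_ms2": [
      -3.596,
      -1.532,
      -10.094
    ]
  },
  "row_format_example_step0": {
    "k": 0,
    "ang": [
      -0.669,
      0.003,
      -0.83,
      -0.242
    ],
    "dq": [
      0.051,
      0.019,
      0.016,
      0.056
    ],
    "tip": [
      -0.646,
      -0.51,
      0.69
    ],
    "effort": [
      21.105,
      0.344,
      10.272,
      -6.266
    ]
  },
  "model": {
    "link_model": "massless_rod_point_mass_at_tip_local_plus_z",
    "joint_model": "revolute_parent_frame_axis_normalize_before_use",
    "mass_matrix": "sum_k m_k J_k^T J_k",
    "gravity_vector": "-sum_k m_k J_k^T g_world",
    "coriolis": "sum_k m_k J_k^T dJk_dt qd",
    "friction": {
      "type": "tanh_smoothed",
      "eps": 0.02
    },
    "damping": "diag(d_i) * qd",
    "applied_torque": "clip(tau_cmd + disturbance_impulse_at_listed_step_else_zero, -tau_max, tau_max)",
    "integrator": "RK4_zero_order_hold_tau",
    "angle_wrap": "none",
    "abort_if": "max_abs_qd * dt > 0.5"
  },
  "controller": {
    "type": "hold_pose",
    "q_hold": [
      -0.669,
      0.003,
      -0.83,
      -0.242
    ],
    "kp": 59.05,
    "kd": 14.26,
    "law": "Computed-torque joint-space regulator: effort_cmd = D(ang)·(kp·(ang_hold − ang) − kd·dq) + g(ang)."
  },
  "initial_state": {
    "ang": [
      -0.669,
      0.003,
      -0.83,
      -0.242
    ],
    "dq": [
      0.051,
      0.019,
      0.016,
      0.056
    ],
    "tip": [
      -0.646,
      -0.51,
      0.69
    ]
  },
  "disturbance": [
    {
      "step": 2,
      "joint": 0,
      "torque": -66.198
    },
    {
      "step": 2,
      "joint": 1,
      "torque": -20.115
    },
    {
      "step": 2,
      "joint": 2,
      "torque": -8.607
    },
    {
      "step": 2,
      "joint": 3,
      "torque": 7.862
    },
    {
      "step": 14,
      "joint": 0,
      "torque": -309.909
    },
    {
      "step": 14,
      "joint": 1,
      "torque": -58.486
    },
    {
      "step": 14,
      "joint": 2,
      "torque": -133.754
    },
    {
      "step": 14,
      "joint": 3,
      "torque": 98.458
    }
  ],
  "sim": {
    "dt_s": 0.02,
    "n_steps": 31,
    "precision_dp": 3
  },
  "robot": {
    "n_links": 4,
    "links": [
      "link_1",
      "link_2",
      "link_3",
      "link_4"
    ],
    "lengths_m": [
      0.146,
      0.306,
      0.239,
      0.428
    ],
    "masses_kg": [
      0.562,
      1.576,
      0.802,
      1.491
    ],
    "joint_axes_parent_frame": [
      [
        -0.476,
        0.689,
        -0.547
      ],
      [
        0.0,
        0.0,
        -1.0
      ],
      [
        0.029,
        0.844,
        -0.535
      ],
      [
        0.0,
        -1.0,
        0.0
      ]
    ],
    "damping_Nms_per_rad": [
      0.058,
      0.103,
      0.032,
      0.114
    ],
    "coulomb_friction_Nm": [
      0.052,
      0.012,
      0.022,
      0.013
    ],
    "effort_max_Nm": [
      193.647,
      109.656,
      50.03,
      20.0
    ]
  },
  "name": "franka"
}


{"k":1,"ang":[-0.668,0.003,-0.83,-0.241],"dq":[0.035,0.011,-0.001,0.02],"tip":[-0.646,-0.51,0.691],"effort":[21.38,0.404,10.369,-6.329]}
{"k":2,"ang":[-0.668,0.003,-0.83,-0.241],"dq":[0.022,0.009,-0.002,0.007],"tip":[-0.646,-0.509,0.691],"effort":[-44.596,-19.664,1.838,1.479]}
{"k":3,"ang":[-0.684,0.004,-0.807,-0.241],"dq":[-1.618,0.055,2.278,-0.006],"tip":[-0.645,-0.516,0.692],"effort":[41.49,6.342,13.051,-8.747]}
{"k":4,"ang":[-0.711,0.006,-0.768,-0.241],"dq":[-1.163,0.155,1.658,0.038],"tip":[-0.642,-0.529,0.692],"effort":[37.461,4.809,12.494,-8.228]}
{"k":5,"ang":[-0.731,0.009,-0.74,-0.24],"dq":[-0.787,0.158,1.109,0.015],"tip":[-0.64,-0.537,0.692],"effort":[34.179,3.731,12.067,-7.828]}
{"k":6,"ang":[-0.744,0.012,-0.722,-0.24],"dq":[-0.487,0.117,0.667,-0.01],"tip":[-0.639,-0.542,0.692],"effort":[31.51,2.947,11.741,-7.526]}
{"k":7,"ang":[-0.751,0.014,-0.713,-0.241],"dq":[-0.254,0.066,0.329,-0.024],"tip":[-0.638,-0.545,0.692],"effort":[29.347,2.358,11.491,-7.296]}
{"k":8,"ang":[-0.754,0.015,-0.708,-0.241],"dq":[-0.078,0.021,0.079,-0.029],"tip":[-0.638,-0.547,0.692],"effort":[27.603,1.904,11.298,-7.119]}
{"k":9,"ang":[-0.755,0.015,-0.709,-0.242],"dq":[0.046,0.001,-0.08,-0.009],"tip":[-0.638,-0.547,0.692],"effort":[26.214,1.547,11.14,-6.98]}
{"k":10,"ang":[-0.753,0.015,-0.711,-0.241],"dq":[0.128,0.0,-0.176,0.013],"tip":[-0.638,-0.546,0.692],"effort":[25.134,1.266,11.01,-6.866]}
{"k":11,"ang":[-0.75,0.015,-0.715,-0.241],"dq":[0.183,-0.0,-0.246,0.023],"tip":[-0.638,-0.544,0.692],"effort":[24.286,1.046,10.908,-6.776]}
{"k":12,"ang":[-0.746,0.015,-0.721,-0.241],"dq":[0.219,0.0,-0.291,0.028],"tip":[-0.639,-0.543,0.692],"effort":[23.626,0.876,10.828,-6.705]}
{"k":13,"ang":[-0.741,0.015,-0.727,-0.24],"dq":[0.24,0.001,-0.316,0.032],"tip":[-0.64,-0.54,0.692],"effort":[23.119,0.745,10.766,-6.65]}
{"k":14,"ang":[-0.736,0.015,-0.733,-0.239],"dq":[0.249,0.002,-0.327,0.034],"tip":[-0.64,-0.538,0.692],"effort":[-193.647,-57.84,-50.03,20.0]}
{"k":15,"ang":[-0.751,-0.073,-0.871,-0.451],"dq":[-2.294,-8.781,-11.128,-19.456],"tip":[-0.627,-0.548,0.681],"effort":[86.189,16.898,29.842,-15.528]}
{"k":16,"ang":[-0.801,-0.219,-1.003,-0.728],"dq":[-2.37,-5.811,-3.543,-9.506],"tip":[-0.604,-0.563,0.66],"effort":[70.917,10.397,27.448,-14.081]}
{"k":17,"ang":[-0.843,-0.315,-1.045,-0.87],"dq":[-1.788,-3.78,-1.029,-4.971],"tip":[-0.591,-0.571,0.644],"effort":[59.065,6.37,23.913,-11.518]}
{"k":18,"ang":[-0.873,-0.376,-1.054,-0.942],"dq":[-1.15,-2.244,-0.064,-2.381],"tip":[-0.584,-0.577,0.634],"effort":[49.877,4.001,20.533,-9.369]}
{"k":19,"ang":[-0.89,-0.41,-1.051,-0.973],"dq":[-0.596,-1.087,0.318,-0.744],"tip":[-0.581,-0.581,0.628],"effort":[42.689,2.576,17.675,-7.83]}
{"k":20,"ang":[-0.898,-0.423,-1.043,-0.976],"dq":[-0.163,-0.25,0.488,0.352],"tip":[-0.579,-0.584,0.627],"effort":[37.039,1.68,15.369,-6.794]}
{"k":21,"ang":[-0.898,-0.422,-1.032,-0.962],"dq":[0.153,0.315,0.588,1.095],"tip":[-0.579,-0.586,0.629],"effort":[32.624,1.098,13.552,-6.103]}
{"k":22,"ang":[-0.893,-0.412,-1.02,-0.935],"dq":[0.37,0.679,0.667,1.6],"tip":[-0.579,-0.588,0.633],"effort":[29.214,0.708,12.149,-5.645]}
{"k":23,"ang":[-0.884,-0.397,-1.006,-0.9],"dq":[0.513,0.899,0.728,1.93],"tip":[-0.58,-0.589,0.638],"effort":[26.604,0.444,11.09,-5.34]}
{"k":24,"ang":[-0.873,-0.377,-0.991,-0.859],"dq":[0.599,1.017,0.769,2.123],"tip":[-0.581,-0.59,0.644],"effort":[24.643,0.264,10.315,-5.139]}
{"k":25,"ang":[-0.86,-0.357,-0.975,-0.816],"dq":[0.645,1.065,0.784,2.21],"tip":[-0.583,-0.59,0.65],"effort":[23.201,0.142,9.774,-5.015]}
{"k":26,"ang":[-0.847,-0.335,-0.96,-0.772],"dq":[0.662,1.069,0.772,2.213],"tip":[-0.585,-0.589,0.656],"effort":[22.168,0.058,9.42,-4.95]}
{"k":27,"ang":[-0.834,-0.314,-0.945,-0.728],"dq":[0.66,1.045,0.736,2.155],"tip":[-0.587,-0.588,0.662],"effort":[21.45,-0.003,9.214,-4.93]}
{"k":28,"ang":[-0.821,-0.294,-0.93,-0.686],"dq":[0.646,1.005,0.679,2.052],"tip":[-0.589,-0.586,0.667],"effort":[20.971,-0.049,9.121,-4.949]}
{"k":29,"ang":[-0.808,-0.274,-0.918,-0.647],"dq":[0.623,0.957,0.607,1.921],"tip":[-0.591,-0.584,0.671],"effort":[20.669,-0.086,9.111,-4.996]}
{"k":30,"ang":[-0.796,-0.255,-0.906,-0.61],"dq":[0.595,0.905,0.527,1.773],"tip":[-0.594,-0.581,0.675],"effort":[20.496,-0.118,9.159,-5.065]}
{"k":31,"ang":[-0.785,-0.238,-0.896,-0.576],"dq":[0.563,0.854,0.444,1.619],"tip":[-0.597,-0.578,0.678]}
{"summary": "final tip position (m): -0.597 -0.578 0.678"}


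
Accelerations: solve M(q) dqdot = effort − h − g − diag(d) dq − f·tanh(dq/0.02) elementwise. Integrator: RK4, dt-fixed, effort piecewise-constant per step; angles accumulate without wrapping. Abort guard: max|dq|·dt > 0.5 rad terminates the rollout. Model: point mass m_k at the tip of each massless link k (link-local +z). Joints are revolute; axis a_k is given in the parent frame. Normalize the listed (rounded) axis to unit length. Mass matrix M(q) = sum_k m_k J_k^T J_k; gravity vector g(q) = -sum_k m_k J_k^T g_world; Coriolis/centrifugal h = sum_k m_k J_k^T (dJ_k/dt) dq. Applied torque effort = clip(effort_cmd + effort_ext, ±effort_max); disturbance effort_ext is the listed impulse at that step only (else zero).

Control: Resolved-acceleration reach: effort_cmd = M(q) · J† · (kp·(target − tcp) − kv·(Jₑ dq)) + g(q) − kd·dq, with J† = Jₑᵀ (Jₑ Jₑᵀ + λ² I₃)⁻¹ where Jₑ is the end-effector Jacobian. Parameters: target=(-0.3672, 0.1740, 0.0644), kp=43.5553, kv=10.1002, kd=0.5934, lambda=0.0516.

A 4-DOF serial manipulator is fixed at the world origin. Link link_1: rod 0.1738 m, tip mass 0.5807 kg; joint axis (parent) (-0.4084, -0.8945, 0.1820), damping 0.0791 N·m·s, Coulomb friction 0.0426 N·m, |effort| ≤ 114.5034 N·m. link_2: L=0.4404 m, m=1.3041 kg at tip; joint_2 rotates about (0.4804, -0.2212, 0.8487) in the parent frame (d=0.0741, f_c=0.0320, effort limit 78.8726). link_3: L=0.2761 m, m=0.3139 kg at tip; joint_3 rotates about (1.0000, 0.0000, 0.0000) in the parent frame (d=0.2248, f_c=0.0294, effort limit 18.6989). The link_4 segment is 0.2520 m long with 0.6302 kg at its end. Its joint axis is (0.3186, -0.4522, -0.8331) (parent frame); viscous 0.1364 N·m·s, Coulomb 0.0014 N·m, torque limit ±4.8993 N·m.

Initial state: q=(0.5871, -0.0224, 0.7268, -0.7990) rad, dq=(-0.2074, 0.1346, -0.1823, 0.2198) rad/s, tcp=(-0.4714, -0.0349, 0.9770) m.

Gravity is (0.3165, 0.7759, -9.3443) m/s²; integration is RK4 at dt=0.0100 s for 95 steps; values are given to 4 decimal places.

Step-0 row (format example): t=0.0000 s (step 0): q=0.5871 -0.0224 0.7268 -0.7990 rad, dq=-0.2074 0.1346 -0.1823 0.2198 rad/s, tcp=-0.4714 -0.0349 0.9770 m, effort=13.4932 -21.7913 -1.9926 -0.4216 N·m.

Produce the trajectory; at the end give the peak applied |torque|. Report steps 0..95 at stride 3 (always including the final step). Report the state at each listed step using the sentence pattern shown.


t=0.0300 s (step 3): q=0.5848 -0.1156 0.7954 -0.7970 rad, dq=0.0170 -5.7658 4.4205 -1.0948 rad/s, tcp=-0.4694 -0.0337 0.9676 m, effort=-1.0527 -13.5570 -3.4601 0.5644 N·m.
t=0.0600 s (step 6): q=0.5831 -0.3339 0.9376 -0.7598 rad, dq=-0.2033 -8.3434 4.2897 5.6576 rad/s, tcp=-0.4767 -0.0235 0.9388 m, effort=-21.7201 -9.1973 -2.0705 -3.2981 N·m.
t=0.0900 s (step 9): q=0.5743 -0.6019 1.1071 -0.7239 rad, dq=-0.3242 -9.4568 7.8415 -7.1229 rad/s, tcp=-0.4880 -0.0011 0.8957 m, effort=-20.3513 -0.4248 -2.1685 4.7668 N·m.
t=0.1200 s (step 12): q=0.5527 -0.8683 1.2652 -0.6074 rad, dq=-1.0873 -8.1343 3.6833 10.8129 rad/s, tcp=-0.4970 0.0292 0.8440 m, effort=-26.4723 -0.4795 -0.5000 -4.8993 N·m.
t=0.1500 s (step 15): q=0.5217 -1.1055 1.4265 -0.5147 rad, dq=-0.8884 -7.8395 7.0478 -4.9933 rad/s, tcp=-0.4941 0.0636 0.7878 m, effort=-6.5176 6.0181 -1.7544 3.4042 N·m.
t=0.1800 s (step 18): q=0.4838 -1.2979 1.5723 -0.3944 rad, dq=-1.7704 -4.6117 2.4855 14.5216 rad/s, tcp=-0.4813 0.0956 0.7308 m, effort=-8.1276 3.8764 -0.6578 -4.8993 N·m.
t=0.2100 s (step 21): q=0.4450 -1.4479 1.7064 -0.2807 rad, dq=-0.7035 -5.6944 6.2266 -6.6750 rad/s, tcp=-0.4612 0.1216 0.6752 m, effort=4.8339 7.6120 -2.6591 4.0998 N·m.
t=0.2400 s (step 24): q=0.4055 -1.5532 1.8183 -0.1168 rad, dq=-1.9898 -1.0883 1.6305 16.8125 rad/s, tcp=-0.4391 0.1409 0.6207 m, effort=2.0844 4.4384 -1.9176 -4.8993 N·m.
t=0.2700 s (step 27): q=0.3727 -1.6304 1.9239 0.0193 rad, dq=-0.1045 -4.3985 5.0972 -7.3881 rad/s, tcp=-0.4167 0.1537 0.5683 m, effort=5.8810 6.4371 -4.0374 4.1422 N·m.
t=0.3000 s (step 30): q=0.3440 -1.6741 2.0152 0.1927 rad, dq=-1.8344 1.6486 1.4894 18.0030 rad/s, tcp=-0.3963 0.1620 0.5169 m, effort=5.9448 3.8353 -3.6282 -4.8993 N·m.
t=0.3300 s (step 33): q=0.3276 -1.7072 2.1044 0.3192 rad, dq=0.6989 -3.8243 3.9345 -7.9162 rad/s, tcp=-0.3785 0.1666 0.4679 m, effort=2.9951 4.9288 -5.1364 4.2828 N·m.
t=0.3600 s (step 36): q=0.3190 -1.7202 2.1840 0.4634 rad, dq=-1.1896 2.7677 1.8632 15.7711 rad/s, tcp=-0.3632 0.1700 0.4211 m, effort=6.5073 3.3853 -4.8793 -4.8993 N·m.
t=0.3900 s (step 39): q=0.3242 -1.7347 2.2581 0.5572 rad, dq=1.4495 -3.5496 2.6901 -7.9516 rad/s, tcp=-0.3513 0.1719 0.3779 m, effort=-0.4999 3.7351 -5.2996 4.3567 N·m.
t=0.4200 s (step 42): q=0.3369 -1.7376 2.3223 0.6586 rad, dq=-0.5310 3.1329 1.8926 13.3322 rad/s, tcp=-0.3416 0.1739 0.3384 m, effort=5.3123 2.7776 -5.1161 -4.8993 N·m.
t=0.4500 s (step 45): q=0.3602 -1.7449 2.3774 0.7203 rad, dq=1.9917 -3.3759 1.5659 -7.9119 rad/s, tcp=-0.3350 0.1752 0.3029 m, effort=-3.6939 2.6346 -4.7635 4.4862 N·m.
t=0.4800 s (step 48): q=0.3879 -1.7434 2.4232 0.7880 rad, dq=-0.0777 3.2390 1.6517 11.3429 rad/s, tcp=-0.3304 0.1765 0.2714 m, effort=3.3708 1.9360 -4.7167 -4.8993 N·m.
t=0.5100 s (step 51): q=0.4220 -1.7462 2.4598 0.8258 rad, dq=2.2645 -3.1923 0.6883 -7.8390 rad/s, tcp=-0.3283 0.1770 0.2434 m, effort=-6.4508 1.5380 -3.9811 4.5952 N·m.
t=0.5400 s (step 54): q=0.4568 -1.7413 2.4892 0.8707 rad, dq=0.1212 3.3009 1.3484 10.0096 rad/s, tcp=-0.3276 0.1775 0.2188 m, effort=1.3456 1.0289 -4.1026 -4.8993 N·m.
t=0.5700 s (step 57): q=0.4944 -1.7404 2.5111 0.8924 rad, dq=2.3110 -3.0308 0.0741 -7.8040 rad/s, tcp=-0.3286 0.1772 0.1969 m, effort=-8.6855 0.5684 -3.2285 4.6859 N·m.
t=0.6000 s (step 60): q=0.5300 -1.7329 2.5282 0.9229 rad, dq=0.1247 3.3311 1.1032 9.1995 rad/s, tcp=-0.3304 0.1769 0.1778 m, effort=-0.3798 0.2563 -3.5182 -4.8993 N·m.
t=0.6300 s (step 63): q=0.5660 -1.7296 2.5400 0.9349 rad, dq=2.2067 -2.9185 -0.3184 -7.7861 rad/s, tcp=-0.3332 0.1759 0.1606 m, effort=-10.3205 -0.1650 -2.6272 4.7420 N·m.
t=0.6600 s (step 66): q=0.5984 -1.7209 2.5494 0.9568 rad, dq=0.0146 3.3084 0.9448 8.7104 rad/s, tcp=-0.3361 0.1752 0.1457 m, effort=-1.6465 -0.2857 -3.0568 -4.8993 N·m.
t=0.6900 s (step 69): q=0.6300 -1.7171 2.5550 0.9629 rad, dq=2.0241 -2.8624 -0.5533 -7.7771 rad/s, tcp=-0.3394 0.1739 0.1323 m, effort=-11.3676 -0.6374 -2.1877 4.7692 N·m.
t=0.7200 s (step 72): q=0.6572 -1.7086 2.5597 0.9797 rad, dq=-0.1467 3.2434 0.8588 8.4152 rad/s, tcp=-0.3423 0.1731 0.1207 m, effort=-2.4414 -0.5979 -2.7241 -4.8993 N·m.
t=0.7500 s (step 75): q=0.6831 -1.7053 2.5620 0.9822 rad, dq=1.8127 -2.8391 -0.6815 -7.7554 rad/s, tcp=-0.3454 0.1718 0.1103 m, effort=-11.9118 -0.8913 -1.8913 4.7676 N·m.
t=0.7800 s (step 78): q=0.7046 -1.6979 2.5645 0.9960 rad, dq=-0.3198 3.1590 0.8258 8.2208 rad/s, tcp=-0.3479 0.1710 0.1014 m, effort=-2.8410 -0.7344 -2.5082 -4.8993 N·m.
t=0.8100 s (step 81): q=0.7248 -1.6957 2.5652 0.9963 rad, dq=1.6082 -2.8374 -0.7459 -7.7387 rad/s, tcp=-0.3503 0.1700 0.0936 m, effort=-12.0976 -0.9921 -1.7024 4.7591 N·m.
t=0.8400 s (step 84): q=0.7409 -1.6896 2.5667 1.0079 rad, dq=-0.4808 3.0749 0.8189 8.0845 rad/s, tcp=-0.3521 0.1694 0.0870 m, effort=-2.9573 -0.7568 -2.3673 -4.8993 N·m.
t=0.8700 s (step 87): q=0.7559 -1.6887 2.5667 1.0067 rad, dq=1.4293 -2.8449 -0.7793 -7.7226 rad/s, tcp=-0.3538 0.1685 0.0812 m, effort=-12.0591 -0.9994 -1.5768 4.7460 N·m.
t=0.9000 s (step 90): q=0.7673 -1.6839 2.5679 1.0169 rad, dq=-0.6183 3.0030 0.8226 7.9870 rad/s, tcp=-0.3550 0.1682 0.0766 m, effort=-2.8991 -0.7169 -2.2734 -4.8993 N·m.
t=0.9300 s (step 93): q=0.7780 -1.6842 2.5676 1.0146 rad, dq=1.2836 -2.8543 -0.7978 -7.7080 rad/s, tcp=-0.3561 0.1676 0.0724 m, effort=-11.9040 -0.9584 -1.4922 4.7323 N·m.
t=0.9500 s (step 95): q=0.7837 -1.6831 2.5679 1.0168 rad, dq=1.2427 -2.8572 -0.8022 -7.7036 rad/s, tcp=-0.3567 0.1674 0.0702 m.
max |effort| (N·m): 33.3914
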